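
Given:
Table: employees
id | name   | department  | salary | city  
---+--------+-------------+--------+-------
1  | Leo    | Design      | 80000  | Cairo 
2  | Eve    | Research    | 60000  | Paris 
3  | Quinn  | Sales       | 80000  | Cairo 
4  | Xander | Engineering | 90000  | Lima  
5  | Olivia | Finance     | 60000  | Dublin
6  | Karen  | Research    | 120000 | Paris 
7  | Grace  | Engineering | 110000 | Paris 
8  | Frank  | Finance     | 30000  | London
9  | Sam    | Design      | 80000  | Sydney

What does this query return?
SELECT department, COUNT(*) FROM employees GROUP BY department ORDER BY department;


Assigning each row to its department group:
  Leo -> Design
  Eve -> Research
  Quinn -> Sales
  Xander -> Engineering
  Olivia -> Finance
  Karen -> Research
  Grace -> Engineering
  Frank -> Finance
  Sam -> Design


5 groups:
Design, 2
Engineering, 2
Finance, 2
Research, 2
Sales, 1


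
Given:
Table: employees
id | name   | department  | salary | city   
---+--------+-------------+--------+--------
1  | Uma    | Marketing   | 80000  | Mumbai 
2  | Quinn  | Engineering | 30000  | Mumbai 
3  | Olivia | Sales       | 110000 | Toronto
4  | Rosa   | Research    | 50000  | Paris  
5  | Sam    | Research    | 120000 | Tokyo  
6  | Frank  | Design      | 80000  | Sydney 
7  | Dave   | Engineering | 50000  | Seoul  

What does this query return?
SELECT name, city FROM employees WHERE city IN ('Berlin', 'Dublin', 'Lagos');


Filtering: city IN ('Berlin', 'Dublin', 'Lagos')
Matching: 0 rows

Empty result set (0 rows)


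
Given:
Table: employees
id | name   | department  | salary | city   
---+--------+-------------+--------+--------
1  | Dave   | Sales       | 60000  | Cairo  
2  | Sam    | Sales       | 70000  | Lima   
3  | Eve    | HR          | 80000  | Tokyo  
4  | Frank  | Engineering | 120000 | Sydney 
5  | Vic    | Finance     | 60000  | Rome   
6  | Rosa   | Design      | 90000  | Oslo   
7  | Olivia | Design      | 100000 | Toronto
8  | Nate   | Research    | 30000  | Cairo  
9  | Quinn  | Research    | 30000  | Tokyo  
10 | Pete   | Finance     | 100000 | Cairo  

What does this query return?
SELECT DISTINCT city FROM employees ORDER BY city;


All 'city' values (row order): Cairo, Lima, Tokyo, Sydney, Rome, Oslo, Toronto, Cairo, Tokyo, Cairo
Removing duplicates leaves 7 unique value(s).

7 values:
Cairo
Lima
Oslo
Rome
Sydney
Tokyo
Toronto


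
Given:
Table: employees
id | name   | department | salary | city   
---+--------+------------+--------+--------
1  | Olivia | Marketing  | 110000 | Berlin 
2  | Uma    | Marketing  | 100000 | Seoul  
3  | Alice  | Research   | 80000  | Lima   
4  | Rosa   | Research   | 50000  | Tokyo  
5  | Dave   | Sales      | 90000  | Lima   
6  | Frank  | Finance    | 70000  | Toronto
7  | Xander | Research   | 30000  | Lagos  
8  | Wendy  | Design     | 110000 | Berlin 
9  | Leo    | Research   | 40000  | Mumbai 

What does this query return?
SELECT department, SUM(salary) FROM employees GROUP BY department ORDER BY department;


Summing salary within each department:
  Design: 110000 = 110000
  Finance: 70000 = 70000
  Marketing: 110000 + 100000 = 210000
  Research: 80000 + 50000 + 30000 + 40000 = 200000
  Sales: 90000 = 90000


5 groups:
Design, 110000
Finance, 70000
Marketing, 210000
Research, 200000
Sales, 90000


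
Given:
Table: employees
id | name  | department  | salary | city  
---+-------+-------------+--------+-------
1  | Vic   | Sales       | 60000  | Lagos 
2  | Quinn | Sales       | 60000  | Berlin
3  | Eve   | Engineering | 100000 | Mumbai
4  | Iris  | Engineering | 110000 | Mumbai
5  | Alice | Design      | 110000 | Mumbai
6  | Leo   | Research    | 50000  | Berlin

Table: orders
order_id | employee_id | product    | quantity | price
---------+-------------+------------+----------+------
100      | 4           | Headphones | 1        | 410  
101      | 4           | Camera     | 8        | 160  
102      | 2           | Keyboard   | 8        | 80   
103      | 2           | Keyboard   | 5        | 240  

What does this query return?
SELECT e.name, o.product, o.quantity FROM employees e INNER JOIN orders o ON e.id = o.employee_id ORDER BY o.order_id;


Joining employees.id = orders.employee_id:
  employee Iris (id=4) -> order Headphones
  employee Iris (id=4) -> order Camera
  employee Quinn (id=2) -> order Keyboard
  employee Quinn (id=2) -> order Keyboard


4 rows:
Iris, Headphones, 1
Iris, Camera, 8
Quinn, Keyboard, 8
Quinn, Keyboard, 5


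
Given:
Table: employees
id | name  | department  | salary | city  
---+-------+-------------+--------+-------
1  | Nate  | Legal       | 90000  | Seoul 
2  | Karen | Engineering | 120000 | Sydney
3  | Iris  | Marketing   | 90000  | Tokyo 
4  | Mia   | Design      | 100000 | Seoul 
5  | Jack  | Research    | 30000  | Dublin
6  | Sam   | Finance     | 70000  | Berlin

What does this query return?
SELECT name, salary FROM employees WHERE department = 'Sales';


Filtering: department = 'Sales'
Matching rows: 0

Empty result set (0 rows)


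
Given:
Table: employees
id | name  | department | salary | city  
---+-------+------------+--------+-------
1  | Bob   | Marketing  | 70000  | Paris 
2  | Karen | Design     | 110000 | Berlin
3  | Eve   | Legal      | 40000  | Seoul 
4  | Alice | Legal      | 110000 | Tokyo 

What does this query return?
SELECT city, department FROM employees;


Projecting columns: city, department

4 rows:
Paris, Marketing
Berlin, Design
Seoul, Legal
Tokyo, Legal


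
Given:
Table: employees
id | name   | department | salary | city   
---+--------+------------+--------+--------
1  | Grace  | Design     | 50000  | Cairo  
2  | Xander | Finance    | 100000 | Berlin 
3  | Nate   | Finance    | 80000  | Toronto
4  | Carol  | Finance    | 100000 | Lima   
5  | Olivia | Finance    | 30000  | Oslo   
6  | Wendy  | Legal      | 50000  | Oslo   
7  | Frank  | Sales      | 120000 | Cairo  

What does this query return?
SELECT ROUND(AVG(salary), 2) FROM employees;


SUM(salary) = 530000
COUNT = 7
ROUND(AVG, 2) = ROUND(530000 / 7, 2) = 75714.29

75714.29


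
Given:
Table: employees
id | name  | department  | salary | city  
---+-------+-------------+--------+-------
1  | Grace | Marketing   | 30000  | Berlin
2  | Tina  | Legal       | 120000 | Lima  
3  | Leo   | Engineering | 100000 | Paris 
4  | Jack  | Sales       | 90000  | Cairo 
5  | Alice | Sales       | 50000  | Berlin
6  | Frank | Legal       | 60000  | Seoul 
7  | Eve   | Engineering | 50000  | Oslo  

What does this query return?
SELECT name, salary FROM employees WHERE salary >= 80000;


Filtering: salary >= 80000
Matching: 3 rows

3 rows:
Tina, 120000
Leo, 100000
Jack, 90000


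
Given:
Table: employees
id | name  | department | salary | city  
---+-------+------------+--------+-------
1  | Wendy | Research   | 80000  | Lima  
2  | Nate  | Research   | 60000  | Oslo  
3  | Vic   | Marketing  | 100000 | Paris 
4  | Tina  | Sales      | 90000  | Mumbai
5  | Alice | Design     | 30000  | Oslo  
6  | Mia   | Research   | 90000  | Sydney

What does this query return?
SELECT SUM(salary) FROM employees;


SUM(salary) = 80000 + 60000 + 100000 + 90000 + 30000 + 90000 = 450000

450000


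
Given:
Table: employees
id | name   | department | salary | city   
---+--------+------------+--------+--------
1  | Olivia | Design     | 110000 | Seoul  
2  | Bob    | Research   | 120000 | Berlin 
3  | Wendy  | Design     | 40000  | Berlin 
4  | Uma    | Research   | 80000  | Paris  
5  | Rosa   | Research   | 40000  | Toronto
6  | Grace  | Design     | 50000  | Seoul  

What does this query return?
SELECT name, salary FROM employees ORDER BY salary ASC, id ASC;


Sorting by salary ASC, then id ASC for ties

6 rows:
Wendy, 40000
Rosa, 40000
Grace, 50000
Uma, 80000
Olivia, 110000
Bob, 120000


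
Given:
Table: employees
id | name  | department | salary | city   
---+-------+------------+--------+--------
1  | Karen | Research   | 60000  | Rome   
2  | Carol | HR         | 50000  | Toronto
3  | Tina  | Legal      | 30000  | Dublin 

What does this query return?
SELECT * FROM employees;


SELECT * returns all 3 rows with all columns

3 rows:
1, Karen, Research, 60000, Rome
2, Carol, HR, 50000, Toronto
3, Tina, Legal, 30000, Dublin


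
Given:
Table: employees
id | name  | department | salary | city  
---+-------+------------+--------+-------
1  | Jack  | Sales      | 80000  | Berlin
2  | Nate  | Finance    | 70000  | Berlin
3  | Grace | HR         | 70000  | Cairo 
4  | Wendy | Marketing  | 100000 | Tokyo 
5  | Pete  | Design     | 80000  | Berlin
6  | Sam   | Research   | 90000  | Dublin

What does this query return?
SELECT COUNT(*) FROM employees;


COUNT(*) counts all rows

6


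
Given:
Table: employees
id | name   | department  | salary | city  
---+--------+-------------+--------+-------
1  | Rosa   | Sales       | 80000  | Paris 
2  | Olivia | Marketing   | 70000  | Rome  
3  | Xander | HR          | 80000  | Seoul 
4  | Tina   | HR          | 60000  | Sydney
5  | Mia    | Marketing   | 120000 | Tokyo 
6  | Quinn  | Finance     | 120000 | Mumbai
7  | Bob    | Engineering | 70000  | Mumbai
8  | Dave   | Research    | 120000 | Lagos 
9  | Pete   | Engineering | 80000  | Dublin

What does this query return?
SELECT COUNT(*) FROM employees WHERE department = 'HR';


Counting rows where department = 'HR'
  Xander -> MATCH
  Tina -> MATCH


2


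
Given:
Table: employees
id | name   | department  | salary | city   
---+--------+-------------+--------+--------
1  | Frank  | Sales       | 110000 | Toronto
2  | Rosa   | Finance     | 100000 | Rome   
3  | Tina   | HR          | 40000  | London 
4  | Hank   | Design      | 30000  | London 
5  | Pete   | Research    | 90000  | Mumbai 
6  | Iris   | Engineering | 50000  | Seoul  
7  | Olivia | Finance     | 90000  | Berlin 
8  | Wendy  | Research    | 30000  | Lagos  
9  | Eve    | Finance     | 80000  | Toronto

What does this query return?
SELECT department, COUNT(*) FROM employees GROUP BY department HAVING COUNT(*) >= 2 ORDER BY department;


Groups with count >= 2:
  Finance: 3 -> PASS
  Research: 2 -> PASS
  Design: 1 -> filtered out
  Engineering: 1 -> filtered out
  HR: 1 -> filtered out
  Sales: 1 -> filtered out


2 groups:
Finance, 3
Research, 2


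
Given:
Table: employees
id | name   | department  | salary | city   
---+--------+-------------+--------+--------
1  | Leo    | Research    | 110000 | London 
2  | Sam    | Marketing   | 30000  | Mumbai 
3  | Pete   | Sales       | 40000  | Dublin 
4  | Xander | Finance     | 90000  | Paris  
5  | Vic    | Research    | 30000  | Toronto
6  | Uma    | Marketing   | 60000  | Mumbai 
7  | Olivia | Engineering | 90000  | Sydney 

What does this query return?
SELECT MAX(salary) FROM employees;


Salaries: 110000, 30000, 40000, 90000, 30000, 60000, 90000
MAX = 110000

110000


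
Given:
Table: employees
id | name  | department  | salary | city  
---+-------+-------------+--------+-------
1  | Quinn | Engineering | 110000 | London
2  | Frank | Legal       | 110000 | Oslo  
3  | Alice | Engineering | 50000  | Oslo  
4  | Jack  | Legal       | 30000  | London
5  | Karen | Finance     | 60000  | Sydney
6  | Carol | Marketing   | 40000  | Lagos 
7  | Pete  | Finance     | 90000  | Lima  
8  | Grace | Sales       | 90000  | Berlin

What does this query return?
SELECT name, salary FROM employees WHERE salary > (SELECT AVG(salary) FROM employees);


Subquery: AVG(salary) = 72500.0
Filtering: salary > 72500.0
  Quinn (110000) -> MATCH
  Frank (110000) -> MATCH
  Pete (90000) -> MATCH
  Grace (90000) -> MATCH


4 rows:
Quinn, 110000
Frank, 110000
Pete, 90000
Grace, 90000


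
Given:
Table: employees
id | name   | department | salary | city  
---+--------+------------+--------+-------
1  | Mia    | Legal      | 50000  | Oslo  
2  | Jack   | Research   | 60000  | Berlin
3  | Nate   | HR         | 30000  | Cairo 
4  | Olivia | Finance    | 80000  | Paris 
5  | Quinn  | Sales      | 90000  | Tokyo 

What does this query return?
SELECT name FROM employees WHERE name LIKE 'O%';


LIKE 'O%' matches names starting with 'O'
Matching: 1

1 rows:
Olivia


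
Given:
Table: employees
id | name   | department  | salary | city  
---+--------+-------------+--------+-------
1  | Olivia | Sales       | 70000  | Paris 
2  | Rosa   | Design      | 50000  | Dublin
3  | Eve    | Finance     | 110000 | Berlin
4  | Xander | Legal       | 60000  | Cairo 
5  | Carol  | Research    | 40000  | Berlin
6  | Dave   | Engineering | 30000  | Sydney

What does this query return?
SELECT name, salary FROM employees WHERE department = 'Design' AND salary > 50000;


Filtering: department = 'Design' AND salary > 50000
Matching: 0 rows

Empty result set (0 rows)


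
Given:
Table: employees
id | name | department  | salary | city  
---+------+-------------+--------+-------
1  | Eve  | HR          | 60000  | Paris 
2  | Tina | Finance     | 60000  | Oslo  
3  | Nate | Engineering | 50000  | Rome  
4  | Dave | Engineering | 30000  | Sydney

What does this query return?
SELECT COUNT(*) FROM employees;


COUNT(*) counts all rows

4


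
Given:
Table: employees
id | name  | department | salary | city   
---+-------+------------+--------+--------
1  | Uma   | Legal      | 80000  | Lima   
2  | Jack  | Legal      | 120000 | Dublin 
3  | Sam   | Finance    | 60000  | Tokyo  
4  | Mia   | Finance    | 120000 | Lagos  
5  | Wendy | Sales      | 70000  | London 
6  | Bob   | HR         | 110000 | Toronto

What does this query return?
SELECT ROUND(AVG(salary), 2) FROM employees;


SUM(salary) = 560000
COUNT = 6
ROUND(AVG, 2) = ROUND(560000 / 6, 2) = 93333.33

93333.33


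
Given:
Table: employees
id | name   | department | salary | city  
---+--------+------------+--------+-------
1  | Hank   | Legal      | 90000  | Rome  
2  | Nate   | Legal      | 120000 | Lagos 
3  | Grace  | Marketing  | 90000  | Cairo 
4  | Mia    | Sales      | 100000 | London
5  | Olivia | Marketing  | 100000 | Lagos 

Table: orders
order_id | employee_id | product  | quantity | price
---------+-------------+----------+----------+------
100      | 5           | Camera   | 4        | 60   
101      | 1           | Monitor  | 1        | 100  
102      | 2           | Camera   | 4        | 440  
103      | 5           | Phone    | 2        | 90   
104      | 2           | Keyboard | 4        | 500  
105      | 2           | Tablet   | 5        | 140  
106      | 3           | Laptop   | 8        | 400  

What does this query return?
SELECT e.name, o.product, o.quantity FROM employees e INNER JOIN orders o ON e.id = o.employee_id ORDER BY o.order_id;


Joining employees.id = orders.employee_id:
  employee Olivia (id=5) -> order Camera
  employee Hank (id=1) -> order Monitor
  employee Nate (id=2) -> order Camera
  employee Olivia (id=5) -> order Phone
  employee Nate (id=2) -> order Keyboard
  employee Nate (id=2) -> order Tablet
  employee Grace (id=3) -> order Laptop


7 rows:
Olivia, Camera, 4
Hank, Monitor, 1
Nate, Camera, 4
Olivia, Phone, 2
Nate, Keyboard, 4
Nate, Tablet, 5
Grace, Laptop, 8


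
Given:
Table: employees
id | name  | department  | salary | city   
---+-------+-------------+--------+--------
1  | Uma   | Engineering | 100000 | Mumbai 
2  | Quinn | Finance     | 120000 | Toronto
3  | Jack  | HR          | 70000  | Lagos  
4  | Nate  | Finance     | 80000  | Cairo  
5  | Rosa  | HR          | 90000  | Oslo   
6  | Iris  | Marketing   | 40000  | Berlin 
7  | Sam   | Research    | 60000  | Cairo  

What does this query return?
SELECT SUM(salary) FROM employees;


SUM(salary) = 100000 + 120000 + 70000 + 80000 + 90000 + 40000 + 60000 = 560000

560000


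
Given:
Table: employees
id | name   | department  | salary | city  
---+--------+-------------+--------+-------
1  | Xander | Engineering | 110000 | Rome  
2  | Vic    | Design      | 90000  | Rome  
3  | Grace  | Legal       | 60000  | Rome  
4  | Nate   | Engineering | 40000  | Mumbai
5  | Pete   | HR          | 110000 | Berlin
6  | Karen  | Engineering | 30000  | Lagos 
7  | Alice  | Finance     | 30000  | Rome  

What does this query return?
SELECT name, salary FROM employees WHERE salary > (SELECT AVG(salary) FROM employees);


Subquery: AVG(salary) = 67142.86
Filtering: salary > 67142.86
  Xander (110000) -> MATCH
  Vic (90000) -> MATCH
  Pete (110000) -> MATCH


3 rows:
Xander, 110000
Vic, 90000
Pete, 110000


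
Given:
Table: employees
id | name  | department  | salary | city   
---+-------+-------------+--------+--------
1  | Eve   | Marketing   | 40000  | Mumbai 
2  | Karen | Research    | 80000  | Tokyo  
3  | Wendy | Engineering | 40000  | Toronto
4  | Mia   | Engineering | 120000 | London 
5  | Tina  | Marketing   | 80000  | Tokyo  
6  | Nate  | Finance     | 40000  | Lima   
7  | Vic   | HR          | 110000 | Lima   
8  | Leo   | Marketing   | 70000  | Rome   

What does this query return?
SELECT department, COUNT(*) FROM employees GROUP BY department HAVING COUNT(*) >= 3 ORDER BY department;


Groups with count >= 3:
  Marketing: 3 -> PASS
  Engineering: 2 -> filtered out
  Finance: 1 -> filtered out
  HR: 1 -> filtered out
  Research: 1 -> filtered out


1 groups:
Marketing, 3


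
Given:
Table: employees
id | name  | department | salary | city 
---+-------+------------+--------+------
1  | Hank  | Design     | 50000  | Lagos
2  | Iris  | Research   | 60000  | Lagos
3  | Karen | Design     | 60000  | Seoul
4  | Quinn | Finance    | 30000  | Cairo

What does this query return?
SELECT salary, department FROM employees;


Projecting columns: salary, department

4 rows:
50000, Design
60000, Research
60000, Design
30000, Finance


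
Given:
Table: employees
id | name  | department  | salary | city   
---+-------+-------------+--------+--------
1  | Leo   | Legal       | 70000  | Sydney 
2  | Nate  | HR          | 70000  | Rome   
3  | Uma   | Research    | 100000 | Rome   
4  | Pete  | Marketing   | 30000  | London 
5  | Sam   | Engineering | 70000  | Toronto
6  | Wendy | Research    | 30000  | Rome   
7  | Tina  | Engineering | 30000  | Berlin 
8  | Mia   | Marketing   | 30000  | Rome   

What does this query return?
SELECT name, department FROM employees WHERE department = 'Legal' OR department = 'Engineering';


Filtering: department = 'Legal' OR 'Engineering'
Matching: 3 rows

3 rows:
Leo, Legal
Sam, Engineering
Tina, Engineering


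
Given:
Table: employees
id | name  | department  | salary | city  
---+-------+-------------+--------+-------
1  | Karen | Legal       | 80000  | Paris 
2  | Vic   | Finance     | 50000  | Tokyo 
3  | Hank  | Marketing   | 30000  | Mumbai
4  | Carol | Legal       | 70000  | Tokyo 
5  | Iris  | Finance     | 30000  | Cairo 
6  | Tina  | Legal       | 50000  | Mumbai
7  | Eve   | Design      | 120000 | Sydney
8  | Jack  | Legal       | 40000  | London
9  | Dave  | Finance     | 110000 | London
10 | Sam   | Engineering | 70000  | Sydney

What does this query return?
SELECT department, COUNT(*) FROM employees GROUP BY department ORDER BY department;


Assigning each row to its department group:
  Karen -> Legal
  Vic -> Finance
  Hank -> Marketing
  Carol -> Legal
  Iris -> Finance
  Tina -> Legal
  Eve -> Design
  Jack -> Legal
  Dave -> Finance
  Sam -> Engineering


5 groups:
Design, 1
Engineering, 1
Finance, 3
Legal, 4
Marketing, 1


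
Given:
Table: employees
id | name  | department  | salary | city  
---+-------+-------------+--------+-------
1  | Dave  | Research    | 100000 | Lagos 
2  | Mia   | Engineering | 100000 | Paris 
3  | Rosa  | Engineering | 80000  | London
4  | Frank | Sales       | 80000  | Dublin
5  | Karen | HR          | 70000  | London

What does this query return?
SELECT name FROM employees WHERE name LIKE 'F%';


LIKE 'F%' matches names starting with 'F'
Matching: 1

1 rows:
Frank


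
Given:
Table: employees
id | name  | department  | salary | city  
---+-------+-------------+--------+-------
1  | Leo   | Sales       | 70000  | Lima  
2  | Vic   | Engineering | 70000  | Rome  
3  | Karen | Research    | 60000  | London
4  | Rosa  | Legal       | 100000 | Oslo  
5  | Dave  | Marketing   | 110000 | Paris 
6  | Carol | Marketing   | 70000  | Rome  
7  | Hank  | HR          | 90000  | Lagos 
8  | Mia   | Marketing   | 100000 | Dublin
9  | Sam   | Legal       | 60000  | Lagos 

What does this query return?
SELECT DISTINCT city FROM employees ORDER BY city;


All 'city' values (row order): Lima, Rome, London, Oslo, Paris, Rome, Lagos, Dublin, Lagos
Removing duplicates leaves 7 unique value(s).

7 values:
Dublin
Lagos
Lima
London
Oslo
Paris
Rome


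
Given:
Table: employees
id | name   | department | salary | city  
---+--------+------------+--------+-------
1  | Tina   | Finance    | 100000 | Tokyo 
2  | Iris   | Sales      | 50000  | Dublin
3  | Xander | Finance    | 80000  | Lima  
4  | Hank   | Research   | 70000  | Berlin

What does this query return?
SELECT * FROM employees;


SELECT * returns all 4 rows with all columns

4 rows:
1, Tina, Finance, 100000, Tokyo
2, Iris, Sales, 50000, Dublin
3, Xander, Finance, 80000, Lima
4, Hank, Research, 70000, Berlin


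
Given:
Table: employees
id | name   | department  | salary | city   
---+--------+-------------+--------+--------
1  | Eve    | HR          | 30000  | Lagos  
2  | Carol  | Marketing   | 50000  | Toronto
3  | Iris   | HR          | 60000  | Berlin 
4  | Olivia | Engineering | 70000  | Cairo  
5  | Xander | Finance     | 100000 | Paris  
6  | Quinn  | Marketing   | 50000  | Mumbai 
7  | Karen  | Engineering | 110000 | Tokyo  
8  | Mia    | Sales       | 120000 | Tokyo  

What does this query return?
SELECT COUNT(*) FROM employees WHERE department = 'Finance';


Counting rows where department = 'Finance'
  Xander -> MATCH


1


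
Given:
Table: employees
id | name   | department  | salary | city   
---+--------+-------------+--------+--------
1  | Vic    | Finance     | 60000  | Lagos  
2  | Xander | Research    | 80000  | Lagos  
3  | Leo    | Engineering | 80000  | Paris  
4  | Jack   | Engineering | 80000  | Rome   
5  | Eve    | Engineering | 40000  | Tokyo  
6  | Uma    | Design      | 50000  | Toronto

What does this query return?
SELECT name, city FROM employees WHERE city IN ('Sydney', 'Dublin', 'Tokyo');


Filtering: city IN ('Sydney', 'Dublin', 'Tokyo')
Matching: 1 rows

1 rows:
Eve, Tokyo


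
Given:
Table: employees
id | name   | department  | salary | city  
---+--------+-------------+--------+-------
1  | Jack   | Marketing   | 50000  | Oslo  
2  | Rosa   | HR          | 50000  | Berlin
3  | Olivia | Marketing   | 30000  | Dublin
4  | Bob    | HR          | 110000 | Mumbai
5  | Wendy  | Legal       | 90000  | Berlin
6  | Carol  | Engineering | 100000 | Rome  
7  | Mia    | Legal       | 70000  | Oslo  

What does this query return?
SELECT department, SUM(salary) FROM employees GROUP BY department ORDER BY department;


Summing salary within each department:
  Engineering: 100000 = 100000
  HR: 50000 + 110000 = 160000
  Legal: 90000 + 70000 = 160000
  Marketing: 50000 + 30000 = 80000


4 groups:
Engineering, 100000
HR, 160000
Legal, 160000
Marketing, 80000


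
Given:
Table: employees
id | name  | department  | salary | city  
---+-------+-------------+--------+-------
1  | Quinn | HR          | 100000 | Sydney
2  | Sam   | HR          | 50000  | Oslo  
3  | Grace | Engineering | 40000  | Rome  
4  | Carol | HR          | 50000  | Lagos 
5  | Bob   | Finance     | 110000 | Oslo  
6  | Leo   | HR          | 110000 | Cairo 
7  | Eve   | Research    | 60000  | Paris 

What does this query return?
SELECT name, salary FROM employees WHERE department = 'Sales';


Filtering: department = 'Sales'
Matching rows: 0

Empty result set (0 rows)


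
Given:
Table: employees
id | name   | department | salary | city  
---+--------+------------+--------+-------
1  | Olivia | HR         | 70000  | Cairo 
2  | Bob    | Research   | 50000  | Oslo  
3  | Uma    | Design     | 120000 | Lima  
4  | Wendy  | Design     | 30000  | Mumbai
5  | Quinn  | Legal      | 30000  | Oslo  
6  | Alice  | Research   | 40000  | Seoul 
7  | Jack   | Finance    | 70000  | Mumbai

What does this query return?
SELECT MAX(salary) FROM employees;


Salaries: 70000, 50000, 120000, 30000, 30000, 40000, 70000
MAX = 120000

120000


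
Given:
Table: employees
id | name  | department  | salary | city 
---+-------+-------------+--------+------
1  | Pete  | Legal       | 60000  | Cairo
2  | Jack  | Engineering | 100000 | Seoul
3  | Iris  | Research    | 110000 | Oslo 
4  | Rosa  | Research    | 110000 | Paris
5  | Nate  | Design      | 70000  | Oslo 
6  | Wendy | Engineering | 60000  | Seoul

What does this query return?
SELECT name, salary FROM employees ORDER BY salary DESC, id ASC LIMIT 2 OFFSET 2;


Sort by salary DESC (id ASC tiebreak), then skip 2 and take 2
Rows 3 through 4

2 rows:
Jack, 100000
Nate, 70000


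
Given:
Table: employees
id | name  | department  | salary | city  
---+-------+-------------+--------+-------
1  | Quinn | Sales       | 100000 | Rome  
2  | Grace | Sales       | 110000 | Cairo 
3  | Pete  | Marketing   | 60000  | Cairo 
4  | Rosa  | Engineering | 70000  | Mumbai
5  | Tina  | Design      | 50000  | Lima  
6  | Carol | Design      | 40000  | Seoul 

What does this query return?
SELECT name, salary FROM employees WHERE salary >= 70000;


Filtering: salary >= 70000
Matching: 3 rows

3 rows:
Quinn, 100000
Grace, 110000
Rosa, 70000


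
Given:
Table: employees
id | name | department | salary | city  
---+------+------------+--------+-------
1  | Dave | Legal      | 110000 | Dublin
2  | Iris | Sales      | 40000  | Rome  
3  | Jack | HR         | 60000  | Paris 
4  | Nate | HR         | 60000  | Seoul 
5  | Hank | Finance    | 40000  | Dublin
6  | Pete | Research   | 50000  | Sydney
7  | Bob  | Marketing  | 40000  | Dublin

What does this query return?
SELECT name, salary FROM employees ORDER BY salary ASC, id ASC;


Sorting by salary ASC, then id ASC for ties

7 rows:
Iris, 40000
Hank, 40000
Bob, 40000
Pete, 50000
Jack, 60000
Nate, 60000
Dave, 110000


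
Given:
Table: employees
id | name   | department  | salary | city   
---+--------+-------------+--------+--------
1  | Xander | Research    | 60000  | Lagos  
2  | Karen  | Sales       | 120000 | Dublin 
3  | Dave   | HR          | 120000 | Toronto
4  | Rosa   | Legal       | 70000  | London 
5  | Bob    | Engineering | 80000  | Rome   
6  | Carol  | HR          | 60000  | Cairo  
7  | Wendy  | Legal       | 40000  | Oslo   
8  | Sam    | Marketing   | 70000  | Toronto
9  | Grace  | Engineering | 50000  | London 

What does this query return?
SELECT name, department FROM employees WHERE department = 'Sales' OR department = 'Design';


Filtering: department = 'Sales' OR 'Design'
Matching: 1 rows

1 rows:
Karen, Sales


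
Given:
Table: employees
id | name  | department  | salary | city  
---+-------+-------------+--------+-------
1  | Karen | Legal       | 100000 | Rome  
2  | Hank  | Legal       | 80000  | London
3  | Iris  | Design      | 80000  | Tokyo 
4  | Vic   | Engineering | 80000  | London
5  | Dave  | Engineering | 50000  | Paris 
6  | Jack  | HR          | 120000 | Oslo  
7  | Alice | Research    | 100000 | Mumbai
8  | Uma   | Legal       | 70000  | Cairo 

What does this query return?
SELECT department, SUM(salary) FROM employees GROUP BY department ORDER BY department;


Summing salary within each department:
  Design: 80000 = 80000
  Engineering: 80000 + 50000 = 130000
  HR: 120000 = 120000
  Legal: 100000 + 80000 + 70000 = 250000
  Research: 100000 = 100000


5 groups:
Design, 80000
Engineering, 130000
HR, 120000
Legal, 250000
Research, 100000


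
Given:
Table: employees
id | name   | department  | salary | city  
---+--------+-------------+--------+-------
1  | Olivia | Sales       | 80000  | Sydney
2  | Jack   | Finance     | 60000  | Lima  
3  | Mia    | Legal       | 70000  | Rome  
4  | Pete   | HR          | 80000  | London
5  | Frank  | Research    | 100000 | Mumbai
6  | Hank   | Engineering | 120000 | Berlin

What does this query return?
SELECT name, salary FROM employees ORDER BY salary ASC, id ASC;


Sorting by salary ASC, then id ASC for ties

6 rows:
Jack, 60000
Mia, 70000
Olivia, 80000
Pete, 80000
Frank, 100000
Hank, 120000


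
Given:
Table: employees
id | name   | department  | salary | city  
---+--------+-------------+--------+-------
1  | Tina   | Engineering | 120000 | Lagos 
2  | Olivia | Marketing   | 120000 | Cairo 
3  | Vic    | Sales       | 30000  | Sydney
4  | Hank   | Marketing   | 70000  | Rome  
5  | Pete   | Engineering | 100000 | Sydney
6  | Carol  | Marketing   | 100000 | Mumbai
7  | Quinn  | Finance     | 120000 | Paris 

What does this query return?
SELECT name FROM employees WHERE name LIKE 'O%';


LIKE 'O%' matches names starting with 'O'
Matching: 1

1 rows:
Olivia


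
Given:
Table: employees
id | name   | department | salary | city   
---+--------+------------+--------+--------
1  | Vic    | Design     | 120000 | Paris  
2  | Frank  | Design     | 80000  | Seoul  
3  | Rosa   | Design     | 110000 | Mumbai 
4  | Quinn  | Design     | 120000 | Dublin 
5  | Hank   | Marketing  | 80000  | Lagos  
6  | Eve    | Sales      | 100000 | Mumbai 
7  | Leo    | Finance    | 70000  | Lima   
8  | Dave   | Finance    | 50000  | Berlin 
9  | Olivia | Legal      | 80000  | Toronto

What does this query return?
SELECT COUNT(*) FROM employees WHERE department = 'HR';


Counting rows where department = 'HR'


0


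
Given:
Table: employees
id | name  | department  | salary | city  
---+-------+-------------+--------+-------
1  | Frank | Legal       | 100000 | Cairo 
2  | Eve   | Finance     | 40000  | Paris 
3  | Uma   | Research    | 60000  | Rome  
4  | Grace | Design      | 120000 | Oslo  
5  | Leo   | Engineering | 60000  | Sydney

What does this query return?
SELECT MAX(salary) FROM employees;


Salaries: 100000, 40000, 60000, 120000, 60000
MAX = 120000

120000


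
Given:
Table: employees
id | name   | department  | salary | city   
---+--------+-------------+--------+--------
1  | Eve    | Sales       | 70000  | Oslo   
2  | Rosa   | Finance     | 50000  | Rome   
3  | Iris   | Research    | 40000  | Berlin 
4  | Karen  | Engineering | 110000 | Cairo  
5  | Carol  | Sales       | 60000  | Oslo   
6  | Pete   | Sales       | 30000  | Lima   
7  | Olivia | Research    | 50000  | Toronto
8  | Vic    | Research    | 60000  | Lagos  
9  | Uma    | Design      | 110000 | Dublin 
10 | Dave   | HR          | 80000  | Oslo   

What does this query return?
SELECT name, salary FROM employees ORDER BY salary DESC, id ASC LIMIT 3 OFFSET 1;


Sort by salary DESC (id ASC tiebreak), then skip 1 and take 3
Rows 2 through 4

3 rows:
Uma, 110000
Dave, 80000
Eve, 70000


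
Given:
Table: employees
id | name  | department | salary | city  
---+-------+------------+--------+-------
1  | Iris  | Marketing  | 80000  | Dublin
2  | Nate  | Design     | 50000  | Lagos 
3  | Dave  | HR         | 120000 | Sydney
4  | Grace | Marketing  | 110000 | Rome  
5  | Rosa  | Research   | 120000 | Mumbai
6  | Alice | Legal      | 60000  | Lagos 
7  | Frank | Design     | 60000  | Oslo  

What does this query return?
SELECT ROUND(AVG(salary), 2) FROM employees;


SUM(salary) = 600000
COUNT = 7
ROUND(AVG, 2) = ROUND(600000 / 7, 2) = 85714.29

85714.29


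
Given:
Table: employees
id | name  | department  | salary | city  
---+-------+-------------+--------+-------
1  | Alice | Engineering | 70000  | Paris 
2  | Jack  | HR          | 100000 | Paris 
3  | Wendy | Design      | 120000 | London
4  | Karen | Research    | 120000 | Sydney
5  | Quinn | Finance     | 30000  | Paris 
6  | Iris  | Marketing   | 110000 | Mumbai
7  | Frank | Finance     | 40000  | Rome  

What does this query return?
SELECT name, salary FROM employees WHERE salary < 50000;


Filtering: salary < 50000
Matching: 2 rows

2 rows:
Quinn, 30000
Frank, 40000


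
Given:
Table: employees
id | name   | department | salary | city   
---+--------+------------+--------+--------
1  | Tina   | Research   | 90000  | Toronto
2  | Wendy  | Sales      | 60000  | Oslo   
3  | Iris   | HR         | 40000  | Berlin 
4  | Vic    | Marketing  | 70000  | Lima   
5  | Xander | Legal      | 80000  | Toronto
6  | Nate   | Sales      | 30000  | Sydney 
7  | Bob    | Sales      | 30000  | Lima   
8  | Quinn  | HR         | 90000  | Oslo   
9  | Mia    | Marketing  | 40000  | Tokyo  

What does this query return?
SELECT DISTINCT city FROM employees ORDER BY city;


All 'city' values (row order): Toronto, Oslo, Berlin, Lima, Toronto, Sydney, Lima, Oslo, Tokyo
Removing duplicates leaves 6 unique value(s).

6 values:
Berlin
Lima
Oslo
Sydney
Tokyo
Toronto


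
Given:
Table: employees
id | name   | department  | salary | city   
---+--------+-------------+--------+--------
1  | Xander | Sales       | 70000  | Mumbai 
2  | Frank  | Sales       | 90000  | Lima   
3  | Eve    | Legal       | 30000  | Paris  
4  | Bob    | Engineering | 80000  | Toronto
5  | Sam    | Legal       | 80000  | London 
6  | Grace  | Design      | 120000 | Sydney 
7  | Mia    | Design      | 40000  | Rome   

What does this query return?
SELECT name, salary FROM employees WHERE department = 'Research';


Filtering: department = 'Research'
Matching rows: 0

Empty result set (0 rows)


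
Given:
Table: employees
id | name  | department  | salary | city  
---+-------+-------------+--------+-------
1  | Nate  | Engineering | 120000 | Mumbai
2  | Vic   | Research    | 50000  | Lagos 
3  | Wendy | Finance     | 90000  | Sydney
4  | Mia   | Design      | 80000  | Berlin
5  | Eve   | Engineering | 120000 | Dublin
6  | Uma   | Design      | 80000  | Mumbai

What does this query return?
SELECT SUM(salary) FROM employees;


SUM(salary) = 120000 + 50000 + 90000 + 80000 + 120000 + 80000 = 540000

540000


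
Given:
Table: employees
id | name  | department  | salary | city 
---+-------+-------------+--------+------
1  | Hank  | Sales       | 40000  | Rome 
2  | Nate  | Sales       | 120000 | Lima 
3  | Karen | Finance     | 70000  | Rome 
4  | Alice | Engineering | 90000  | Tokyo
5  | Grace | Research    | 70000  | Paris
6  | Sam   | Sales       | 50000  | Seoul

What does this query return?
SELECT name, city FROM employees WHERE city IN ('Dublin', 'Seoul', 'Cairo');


Filtering: city IN ('Dublin', 'Seoul', 'Cairo')
Matching: 1 rows

1 rows:
Sam, Seoul


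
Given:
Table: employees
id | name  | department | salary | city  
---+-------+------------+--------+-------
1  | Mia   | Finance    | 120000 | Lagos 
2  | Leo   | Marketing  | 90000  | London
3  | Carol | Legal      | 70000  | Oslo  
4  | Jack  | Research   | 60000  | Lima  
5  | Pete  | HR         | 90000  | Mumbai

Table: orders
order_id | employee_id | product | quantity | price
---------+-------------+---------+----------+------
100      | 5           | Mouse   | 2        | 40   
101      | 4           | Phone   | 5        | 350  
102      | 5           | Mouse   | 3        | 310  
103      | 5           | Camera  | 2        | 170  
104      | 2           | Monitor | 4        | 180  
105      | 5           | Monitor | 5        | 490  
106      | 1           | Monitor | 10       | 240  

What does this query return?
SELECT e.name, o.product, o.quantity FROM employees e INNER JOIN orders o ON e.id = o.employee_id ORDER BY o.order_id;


Joining employees.id = orders.employee_id:
  employee Pete (id=5) -> order Mouse
  employee Jack (id=4) -> order Phone
  employee Pete (id=5) -> order Mouse
  employee Pete (id=5) -> order Camera
  employee Leo (id=2) -> order Monitor
  employee Pete (id=5) -> order Monitor
  employee Mia (id=1) -> order Monitor


7 rows:
Pete, Mouse, 2
Jack, Phone, 5
Pete, Mouse, 3
Pete, Camera, 2
Leo, Monitor, 4
Pete, Monitor, 5
Mia, Monitor, 10


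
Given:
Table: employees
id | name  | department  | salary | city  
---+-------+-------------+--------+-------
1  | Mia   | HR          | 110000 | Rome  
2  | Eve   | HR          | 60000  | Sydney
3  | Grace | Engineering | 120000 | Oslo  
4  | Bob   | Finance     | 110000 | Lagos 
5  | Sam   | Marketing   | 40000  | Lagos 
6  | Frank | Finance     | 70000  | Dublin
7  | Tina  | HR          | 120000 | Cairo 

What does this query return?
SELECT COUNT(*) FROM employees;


COUNT(*) counts all rows

7


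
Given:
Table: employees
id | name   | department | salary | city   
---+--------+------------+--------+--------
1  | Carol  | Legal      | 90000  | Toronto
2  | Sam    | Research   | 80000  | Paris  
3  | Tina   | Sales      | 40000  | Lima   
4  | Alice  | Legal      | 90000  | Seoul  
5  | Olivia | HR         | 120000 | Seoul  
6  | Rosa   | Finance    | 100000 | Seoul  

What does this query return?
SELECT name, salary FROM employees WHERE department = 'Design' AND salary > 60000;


Filtering: department = 'Design' AND salary > 60000
Matching: 0 rows

Empty result set (0 rows)


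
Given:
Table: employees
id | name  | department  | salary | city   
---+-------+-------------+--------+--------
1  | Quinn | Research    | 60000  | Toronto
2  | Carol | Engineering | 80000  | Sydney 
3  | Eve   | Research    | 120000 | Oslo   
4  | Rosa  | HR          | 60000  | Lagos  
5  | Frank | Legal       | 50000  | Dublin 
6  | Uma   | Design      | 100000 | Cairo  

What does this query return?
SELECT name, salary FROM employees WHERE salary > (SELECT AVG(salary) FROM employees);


Subquery: AVG(salary) = 78333.33
Filtering: salary > 78333.33
  Carol (80000) -> MATCH
  Eve (120000) -> MATCH
  Uma (100000) -> MATCH


3 rows:
Carol, 80000
Eve, 120000
Uma, 100000


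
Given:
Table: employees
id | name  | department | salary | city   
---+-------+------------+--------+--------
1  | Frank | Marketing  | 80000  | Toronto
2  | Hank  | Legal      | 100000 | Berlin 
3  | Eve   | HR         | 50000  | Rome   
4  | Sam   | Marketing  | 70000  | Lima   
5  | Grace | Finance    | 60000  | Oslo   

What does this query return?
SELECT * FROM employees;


SELECT * returns all 5 rows with all columns

5 rows:
1, Frank, Marketing, 80000, Toronto
2, Hank, Legal, 100000, Berlin
3, Eve, HR, 50000, Rome
4, Sam, Marketing, 70000, Lima
5, Grace, Finance, 60000, Oslo


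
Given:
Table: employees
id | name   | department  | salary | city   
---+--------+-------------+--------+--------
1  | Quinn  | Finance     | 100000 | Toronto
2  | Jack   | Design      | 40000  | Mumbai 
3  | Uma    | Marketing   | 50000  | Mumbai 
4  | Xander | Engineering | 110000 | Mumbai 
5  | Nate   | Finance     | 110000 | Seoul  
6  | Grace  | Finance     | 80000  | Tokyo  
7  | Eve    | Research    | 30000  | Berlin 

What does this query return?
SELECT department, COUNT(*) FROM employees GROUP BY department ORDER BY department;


Assigning each row to its department group:
  Quinn -> Finance
  Jack -> Design
  Uma -> Marketing
  Xander -> Engineering
  Nate -> Finance
  Grace -> Finance
  Eve -> Research


5 groups:
Design, 1
Engineering, 1
Finance, 3
Marketing, 1
Research, 1


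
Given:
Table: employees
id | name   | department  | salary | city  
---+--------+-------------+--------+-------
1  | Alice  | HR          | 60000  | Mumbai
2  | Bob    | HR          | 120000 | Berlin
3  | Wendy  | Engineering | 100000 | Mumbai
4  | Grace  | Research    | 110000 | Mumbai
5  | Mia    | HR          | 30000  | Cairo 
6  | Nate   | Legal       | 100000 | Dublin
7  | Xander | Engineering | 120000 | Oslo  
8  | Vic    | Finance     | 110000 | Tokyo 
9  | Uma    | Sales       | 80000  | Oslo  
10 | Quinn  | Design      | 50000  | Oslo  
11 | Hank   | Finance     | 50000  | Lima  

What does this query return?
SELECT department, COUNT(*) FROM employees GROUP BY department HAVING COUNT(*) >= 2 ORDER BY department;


Groups with count >= 2:
  Engineering: 2 -> PASS
  Finance: 2 -> PASS
  HR: 3 -> PASS
  Design: 1 -> filtered out
  Legal: 1 -> filtered out
  Research: 1 -> filtered out
  Sales: 1 -> filtered out


3 groups:
Engineering, 2
Finance, 2
HR, 3


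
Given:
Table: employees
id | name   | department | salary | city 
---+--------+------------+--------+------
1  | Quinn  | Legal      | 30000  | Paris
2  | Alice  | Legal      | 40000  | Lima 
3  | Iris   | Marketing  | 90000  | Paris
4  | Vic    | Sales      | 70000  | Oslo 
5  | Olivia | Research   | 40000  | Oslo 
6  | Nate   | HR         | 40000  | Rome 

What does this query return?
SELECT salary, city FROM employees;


Projecting columns: salary, city

6 rows:
30000, Paris
40000, Lima
90000, Paris
70000, Oslo
40000, Oslo
40000, Rome
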